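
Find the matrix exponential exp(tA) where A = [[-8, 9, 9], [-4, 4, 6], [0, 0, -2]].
A has Jordan form J = [[-2, 1, 0], [0, -2, 0], [0, 0, -2]] with A = PJP^{-1}, so e^{tA} = P e^{tJ} P^{-1}.

For a Jordan block J_k(λ), e^{tJ_k(λ)} = e^{λt} · (I + tN + t^2 N^2/2! + ... + t^{k-1} N^{k-1}/(k-1)!) where N is the nilpotent superdiagonal part.

Assembling the blocks and conjugating back gives the entries of e^{tA} as shown above.

e^{tA} = [[(1 - 6*t)*e^{-2*t}, 9*t*e^{-2*t}, 9*t*e^{-2*t}], [-4*t*e^{-2*t}, (6*t + 1)*e^{-2*t}, 6*t*e^{-2*t}], [0, 0, e^{-2*t}]]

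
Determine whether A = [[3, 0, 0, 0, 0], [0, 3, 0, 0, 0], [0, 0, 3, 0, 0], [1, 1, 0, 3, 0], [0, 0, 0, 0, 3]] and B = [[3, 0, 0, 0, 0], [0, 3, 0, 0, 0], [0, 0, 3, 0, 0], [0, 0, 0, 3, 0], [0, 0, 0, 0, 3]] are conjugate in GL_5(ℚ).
Both have characteristic polynomial (x - 3)^5, but the minimal polynomial of A is (x - 3)^2 while the minimal polynomial of B is x - 3. The minimal polynomial is a similarity invariant, so A and B are not similar.

No.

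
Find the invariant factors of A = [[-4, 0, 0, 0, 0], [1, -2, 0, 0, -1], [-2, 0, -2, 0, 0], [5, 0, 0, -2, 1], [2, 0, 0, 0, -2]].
The Jordan structure of A has elementary divisors (x + 4), (x + 2)^2, (x + 2), (x + 2). Arranging the block sizes at each eigenvalue in decreasing order and taking row products gives the invariant factors.

Invariant factors (smallest first, each dividing the next): x + 2, x + 2, (x + 2)^2(x + 4).

Check: the last factor (x + 2)^2(x + 4) is the minimal polynomial, and the product (x + 2)^4(x + 4) is the characteristic polynomial.

x + 2, x + 2, (x + 2)^2(x + 4)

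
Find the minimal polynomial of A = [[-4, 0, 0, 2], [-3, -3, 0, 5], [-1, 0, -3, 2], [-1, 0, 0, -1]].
The characteristic polynomial factors as (x + 2)(x + 3)^3. The minimal polynomial is ∏(x - λ)^{k_λ} where k_λ is the size of the largest Jordan block at λ.

For λ = -3: rank(A + 3I) = 2, and the largest Jordan block has size 2 (the smallest k with rank((A + 3I)^k) = rank((A + 3I)^(k+1))).
For λ = -2: rank(A + 2I) = 3, and the largest Jordan block has size 1 (the smallest k with rank((A + 2I)^k) = rank((A + 2I)^(k+1))).

So m_A(x) = (x + 2)(x + 3)^2.

m_A(x) = (x + 2)(x + 3)^2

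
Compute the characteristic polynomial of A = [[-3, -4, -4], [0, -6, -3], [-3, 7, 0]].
xI - A = [[x + 3, 4, 4], [0, x + 6, 3], [3, -7, x]].

Expanding det(xI - A) along the first row:
det(xI - A) = + (x + 3)·det([[x + 6, 3], [-7, x]]) - (4)·det([[0, 3], [3, x]]) + (4)·det([[0, x + 6], [3, -7]]).

Evaluating gives χ_A(x) = x^3 + 9x^2 + 27x + 27 = (x + 3)^3.

χ_A(x) = (x + 3)^3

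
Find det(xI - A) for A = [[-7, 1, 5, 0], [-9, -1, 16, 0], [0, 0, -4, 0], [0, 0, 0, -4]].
xI - A = [[x + 7, -1, -5, 0], [9, x + 1, -16, 0], [0, 0, x + 4, 0], [0, 0, 0, x + 4]].

Expanding det(xI - A) along the first row:
det(xI - A) = + (x + 7)·det([[x + 1, -16, 0], [0, x + 4, 0], [0, 0, x + 4]]) - (-1)·det([[9, -16, 0], [0, x + 4, 0], [0, 0, x + 4]]) + (-5)·det([[9, x + 1, 0], [0, 0, 0], [0, 0, x + 4]]) - (0)·det([[9, x + 1, -16], [0, 0, x + 4], [0, 0, 0]]).

Evaluating gives χ_A(x) = x^4 + 16x^3 + 96x^2 + 256x + 256 = (x + 4)^4.

χ_A(x) = (x + 4)^4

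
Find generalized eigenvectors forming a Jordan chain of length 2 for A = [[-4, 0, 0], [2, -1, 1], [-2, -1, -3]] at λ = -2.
We seek v_1 ∈ ker((A + 2I)^2) \ ker(A + 2I), then set v_{i+1} = (A + 2I) v_i.

One such chain is v_1 = [[0, -2, 3]]^T, v_2 = [[0, 1, -1]]^T. Check: (A + 2I) v_2 = [[0, 0, 0]]^T = 0.

v_1 = [[0, -2, 3]]^T, v_2 = [[0, 1, -1]]^T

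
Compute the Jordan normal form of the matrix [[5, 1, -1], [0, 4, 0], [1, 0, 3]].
J = [[4, 1, 0], [0, 4, 1], [0, 0, 4]]

The characteristic polynomial is det(xI - A) = (x - 4)^3, so the eigenvalues are 4 (algebraic multiplicity 3).

For λ = 4: rank(A - 4I) = 2, rank((A - 4I)^2) = 1, rank((A - 4I)^3) = 0. The eigenspace has dimension 3 - 2 = 1, so there is 1 Jordan block; the rank sequence gives block sizes [3].

Assembling the blocks gives the Jordan form J above.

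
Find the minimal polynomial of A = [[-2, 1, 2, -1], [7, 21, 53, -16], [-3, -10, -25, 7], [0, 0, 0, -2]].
The characteristic polynomial factors as (x + 2)^4. The minimal polynomial is ∏(x - λ)^{k_λ} where k_λ is the size of the largest Jordan block at λ.

For λ = -2: rank(A + 2I) = 2, and the largest Jordan block has size 3 (the smallest k with rank((A + 2I)^k) = rank((A + 2I)^(k+1))).

So m_A(x) = (x + 2)^3.

m_A(x) = (x + 2)^3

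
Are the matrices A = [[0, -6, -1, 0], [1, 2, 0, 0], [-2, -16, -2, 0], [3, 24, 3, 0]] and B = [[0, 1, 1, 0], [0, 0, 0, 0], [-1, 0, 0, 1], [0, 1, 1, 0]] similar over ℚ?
Two matrices over a field are similar if and only if they have the same invariant factors.

Both A and B have characteristic polynomial x^4 and minimal polynomial x^3. Computing further, both have invariant factors x, x^3. Hence A and B are similar.

Yes.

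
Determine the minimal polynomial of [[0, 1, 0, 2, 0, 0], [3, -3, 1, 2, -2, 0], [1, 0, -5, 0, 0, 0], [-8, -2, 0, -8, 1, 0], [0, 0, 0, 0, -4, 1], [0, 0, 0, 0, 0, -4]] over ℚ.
The characteristic polynomial factors as (x + 4)^6. The minimal polynomial is ∏(x - λ)^{k_λ} where k_λ is the size of the largest Jordan block at λ.

For λ = -4: rank(A + 4I) = 4, and the largest Jordan block has size 3 (the smallest k with rank((A + 4I)^k) = rank((A + 4I)^(k+1))).

So m_A(x) = (x + 4)^3.

m_A(x) = (x + 4)^3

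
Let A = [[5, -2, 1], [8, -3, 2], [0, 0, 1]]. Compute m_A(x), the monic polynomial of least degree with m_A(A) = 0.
m_A(x) = (x - 1)^2

The characteristic polynomial factors as (x - 1)^3. The minimal polynomial is ∏(x - λ)^{k_λ} where k_λ is the size of the largest Jordan block at λ.

For λ = 1: rank(A - I) = 1, and the largest Jordan block has size 2 (the smallest k with rank((A - I)^k) = rank((A - I)^(k+1))).

So m_A(x) = (x - 1)^2.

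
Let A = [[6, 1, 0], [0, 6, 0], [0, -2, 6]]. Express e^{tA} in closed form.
e^{tA} = [[e^{6*t}, t*e^{6*t}, 0], [0, e^{6*t}, 0], [0, -2*t*e^{6*t}, e^{6*t}]]

A has Jordan form J = [[6, 1, 0], [0, 6, 0], [0, 0, 6]] with A = PJP^{-1}, so e^{tA} = P e^{tJ} P^{-1}.

For a Jordan block J_k(λ), e^{tJ_k(λ)} = e^{λt} · (I + tN + t^2 N^2/2! + ... + t^{k-1} N^{k-1}/(k-1)!) where N is the nilpotent superdiagonal part.

Assembling the blocks and conjugating back gives the entries of e^{tA} as shown above.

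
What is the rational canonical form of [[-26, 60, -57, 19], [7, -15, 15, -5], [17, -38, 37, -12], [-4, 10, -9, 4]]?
The invariant factors of A (the non-unit diagonal entries of the Smith normal form of xI - A over ℚ[x]) are x - 1, (x - 1)^2(x + 3), each dividing the next. The characteristic polynomial is their product, (x - 1)^3(x + 3).

The rational canonical form is the block-diagonal matrix of companion matrices C(f_i):
R = [[1, 0, 0, 0], [0, 0, 0, -3], [0, 1, 0, 5], [0, 0, 1, -1]].

R = [[1, 0, 0, 0], [0, 0, 0, -3], [0, 1, 0, 5], [0, 0, 1, -1]]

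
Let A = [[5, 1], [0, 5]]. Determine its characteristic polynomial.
χ_A(x) = (x - 5)^2

xI - A = [[x - 5, -1], [0, x - 5]].

Expanding det(xI - A) along the first row:
det(xI - A) = + (x - 5)·det([[x - 5]]) - (-1)·det([[0]]).

Evaluating gives χ_A(x) = x^2 - 10x + 25 = (x - 5)^2.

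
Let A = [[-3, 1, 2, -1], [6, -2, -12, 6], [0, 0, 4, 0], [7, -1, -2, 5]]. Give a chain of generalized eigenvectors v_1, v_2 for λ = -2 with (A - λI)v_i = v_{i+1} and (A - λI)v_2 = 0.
We seek v_1 ∈ ker((A + 2I)^2) \ ker(A + 2I), then set v_{i+1} = (A + 2I) v_i.

One such chain is v_1 = [[0, 1, 0, 0]]^T, v_2 = [[1, 0, 0, -1]]^T. Check: (A + 2I) v_2 = [[0, 0, 0, 0]]^T = 0.

v_1 = [[0, 1, 0, 0]]^T, v_2 = [[1, 0, 0, -1]]^T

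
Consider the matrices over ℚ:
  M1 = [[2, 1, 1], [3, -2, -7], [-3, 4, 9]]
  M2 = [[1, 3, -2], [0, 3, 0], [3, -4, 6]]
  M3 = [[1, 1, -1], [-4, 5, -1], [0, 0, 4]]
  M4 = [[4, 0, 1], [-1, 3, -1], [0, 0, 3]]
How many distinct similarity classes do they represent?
3 classes: {M1}, {M2, M3}, {M4}

Characteristic polynomials: χ_{M1} = (x - 5)(x - 2)^2, χ_{M2} = (x - 4)(x - 3)^2, χ_{M3} = (x - 4)(x - 3)^2, χ_{M4} = (x - 4)(x - 3)^2.

{M1}: invariant factors (x - 5)(x - 2)^2.

{M2, M3}: invariant factors (x - 4)(x - 3)^2.

{M4}: invariant factors x - 3, (x - 4)(x - 3).

Matrices are similar if and only if their invariant-factor lists agree; the partition into similarity classes is {M1}, {M2, M3}, {M4}.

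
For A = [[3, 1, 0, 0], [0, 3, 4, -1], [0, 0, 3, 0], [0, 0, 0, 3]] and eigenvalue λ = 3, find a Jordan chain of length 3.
We seek v_1 ∈ ker((A - 3I)^3) \ ker((A - 3I)^2), then set v_{i+1} = (A - 3I) v_i.

One such chain is v_1 = [[1, 0, 1, 3]]^T, v_2 = [[0, 1, 0, 0]]^T, v_3 = [[1, 0, 0, 0]]^T. Check: (A - 3I) v_3 = [[0, 0, 0, 0]]^T = 0.

v_1 = [[1, 0, 1, 3]]^T, v_2 = [[0, 1, 0, 0]]^T, v_3 = [[1, 0, 0, 0]]^T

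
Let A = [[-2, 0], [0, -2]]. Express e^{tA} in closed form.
e^{tA} = [[e^{-2*t}, 0], [0, e^{-2*t}]]

A has Jordan form J = [[-2, 0], [0, -2]] with A = PJP^{-1}, so e^{tA} = P e^{tJ} P^{-1}.

For a Jordan block J_k(λ), e^{tJ_k(λ)} = e^{λt} · (I + tN + t^2 N^2/2! + ... + t^{k-1} N^{k-1}/(k-1)!) where N is the nilpotent superdiagonal part.

Assembling the blocks and conjugating back gives the entries of e^{tA} as shown above.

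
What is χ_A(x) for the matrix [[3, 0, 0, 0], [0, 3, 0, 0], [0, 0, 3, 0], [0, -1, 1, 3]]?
χ_A(x) = (x - 3)^4

xI - A = [[x - 3, 0, 0, 0], [0, x - 3, 0, 0], [0, 0, x - 3, 0], [0, 1, -1, x - 3]].

Expanding det(xI - A) along the first row:
det(xI - A) = + (x - 3)·det([[x - 3, 0, 0], [0, x - 3, 0], [1, -1, x - 3]]) - (0)·det([[0, 0, 0], [0, x - 3, 0], [0, -1, x - 3]]) + (0)·det([[0, x - 3, 0], [0, 0, 0], [0, 1, x - 3]]) - (0)·det([[0, x - 3, 0], [0, 0, x - 3], [0, 1, -1]]).

Evaluating gives χ_A(x) = x^4 - 12x^3 + 54x^2 - 108x + 81 = (x - 3)^4.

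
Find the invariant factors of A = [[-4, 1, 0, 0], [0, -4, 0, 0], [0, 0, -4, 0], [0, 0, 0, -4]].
x + 4, x + 4, (x + 4)^2

The Jordan structure of A has elementary divisors (x + 4)^2, (x + 4), (x + 4). Arranging the block sizes at each eigenvalue in decreasing order and taking row products gives the invariant factors.

Invariant factors (smallest first, each dividing the next): x + 4, x + 4, (x + 4)^2.

Check: the last factor (x + 4)^2 is the minimal polynomial, and the product (x + 4)^4 is the characteristic polynomial.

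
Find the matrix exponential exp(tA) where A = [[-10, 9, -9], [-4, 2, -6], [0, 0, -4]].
e^{tA} = [[(1 - 6*t)*e^{-4*t}, 9*t*e^{-4*t}, -9*t*e^{-4*t}], [-4*t*e^{-4*t}, (6*t + 1)*e^{-4*t}, -6*t*e^{-4*t}], [0, 0, e^{-4*t}]]

A has Jordan form J = [[-4, 1, 0], [0, -4, 0], [0, 0, -4]] with A = PJP^{-1}, so e^{tA} = P e^{tJ} P^{-1}.

For a Jordan block J_k(λ), e^{tJ_k(λ)} = e^{λt} · (I + tN + t^2 N^2/2! + ... + t^{k-1} N^{k-1}/(k-1)!) where N is the nilpotent superdiagonal part.

Assembling the blocks and conjugating back gives the entries of e^{tA} as shown above.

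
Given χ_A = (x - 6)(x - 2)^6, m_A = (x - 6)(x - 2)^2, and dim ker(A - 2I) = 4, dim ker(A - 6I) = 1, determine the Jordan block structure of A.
Jordan blocks: (2, 2), (2, 2), (2, 1), (2, 1), (6, 1)

λ = 2: algebraic multiplicity 6 (exponent in χ_A), largest block size 2 (exponent in m_A), 4 blocks (geometric multiplicity). These force block sizes [2, 2, 1, 1].
λ = 6: algebraic multiplicity 1 (exponent in χ_A), largest block size 1 (exponent in m_A), 1 block (geometric multiplicity). This forces block sizes [1].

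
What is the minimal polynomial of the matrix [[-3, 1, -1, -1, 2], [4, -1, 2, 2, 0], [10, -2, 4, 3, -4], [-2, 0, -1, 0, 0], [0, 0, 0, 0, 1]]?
The characteristic polynomial factors as (x - 1)^3(x + 1)^2. The minimal polynomial is ∏(x - λ)^{k_λ} where k_λ is the size of the largest Jordan block at λ.

For λ = -1: rank(A + I) = 4, and the largest Jordan block has size 2 (the smallest k with rank((A + I)^k) = rank((A + I)^(k+1))).
For λ = 1: rank(A - I) = 3, and the largest Jordan block has size 2 (the smallest k with rank((A - I)^k) = rank((A - I)^(k+1))).

So m_A(x) = (x - 1)^2(x + 1)^2.

m_A(x) = (x - 1)^2(x + 1)^2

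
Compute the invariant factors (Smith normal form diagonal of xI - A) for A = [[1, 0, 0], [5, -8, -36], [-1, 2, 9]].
x(x - 1)^2

The Jordan structure of A has elementary divisors x, (x - 1)^2. Arranging the block sizes at each eigenvalue in decreasing order and taking row products gives the invariant factors.

Invariant factors (smallest first, each dividing the next): x(x - 1)^2.

Check: the last factor x(x - 1)^2 is the minimal polynomial, and the product x(x - 1)^2 is the characteristic polynomial.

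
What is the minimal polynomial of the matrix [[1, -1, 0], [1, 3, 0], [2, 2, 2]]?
m_A(x) = (x - 2)^2

The characteristic polynomial factors as (x - 2)^3. The minimal polynomial is ∏(x - λ)^{k_λ} where k_λ is the size of the largest Jordan block at λ.

For λ = 2: rank(A - 2I) = 1, and the largest Jordan block has size 2 (the smallest k with rank((A - 2I)^k) = rank((A - 2I)^(k+1))).

So m_A(x) = (x - 2)^2.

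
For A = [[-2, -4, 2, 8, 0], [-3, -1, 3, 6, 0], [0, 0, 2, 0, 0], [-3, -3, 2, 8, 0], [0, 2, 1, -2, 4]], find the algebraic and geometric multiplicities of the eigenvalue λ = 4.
The characteristic polynomial is (x - 4)(x - 2)^3(x - 1), so the factor x - 4 appears with exponent 1: the algebraic multiplicity is 1.

rank(A - 4I) = 4, so the eigenspace has dimension 5 - 4 = 1: the geometric multiplicity is 1.

algebraic multiplicity 1, geometric multiplicity 1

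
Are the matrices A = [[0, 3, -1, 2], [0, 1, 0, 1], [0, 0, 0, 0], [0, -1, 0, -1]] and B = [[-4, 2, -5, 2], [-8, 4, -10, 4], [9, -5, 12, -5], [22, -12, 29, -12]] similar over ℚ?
Yes.

Two matrices over a field are similar if and only if they have the same invariant factors.

Both A and B have characteristic polynomial x^4 and minimal polynomial x^3. Computing further, both have invariant factors x, x^3. Hence A and B are similar.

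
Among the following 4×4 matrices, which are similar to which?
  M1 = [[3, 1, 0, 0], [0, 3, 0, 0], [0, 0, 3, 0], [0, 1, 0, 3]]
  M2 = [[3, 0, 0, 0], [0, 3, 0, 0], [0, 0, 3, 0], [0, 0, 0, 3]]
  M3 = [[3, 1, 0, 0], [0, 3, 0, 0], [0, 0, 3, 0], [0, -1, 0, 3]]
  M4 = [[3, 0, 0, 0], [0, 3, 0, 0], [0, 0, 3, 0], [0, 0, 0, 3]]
Characteristic polynomials: χ_{M1} = (x - 3)^4, χ_{M2} = (x - 3)^4, χ_{M3} = (x - 3)^4, χ_{M4} = (x - 3)^4.

{M1, M3}: invariant factors x - 3, x - 3, (x - 3)^2.

{M2, M4}: invariant factors x - 3, x - 3, x - 3, x - 3.

Matrices are similar if and only if their invariant-factor lists agree; the partition into similarity classes is {M1, M3}, {M2, M4}.

2 classes: {M1, M3}, {M2, M4}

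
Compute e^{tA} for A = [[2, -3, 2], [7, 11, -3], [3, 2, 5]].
A has Jordan form J = [[6, 1, 0], [0, 6, 1], [0, 0, 6]] with A = PJP^{-1}, so e^{tA} = P e^{tJ} P^{-1}.

For a Jordan block J_k(λ), e^{tJ_k(λ)} = e^{λt} · (I + tN + t^2 N^2/2! + ... + t^{k-1} N^{k-1}/(k-1)!) where N is the nilpotent superdiagonal part.

Assembling the blocks and conjugating back gives the entries of e^{tA} as shown above.

e^{tA} = [[(t^2 - 8*t + 2)*e^{6*t}/2, t*(t - 6)*e^{6*t}/2, t*(4 - t)*e^{6*t}/2], [t*(7 - t)*e^{6*t}, (-t^2 + 5*t + 1)*e^{6*t}, t*(t - 3)*e^{6*t}], [t*(6 - t)*e^{6*t}/2, t*(4 - t)*e^{6*t}/2, (t^2/2 - t + 1)*e^{6*t}]]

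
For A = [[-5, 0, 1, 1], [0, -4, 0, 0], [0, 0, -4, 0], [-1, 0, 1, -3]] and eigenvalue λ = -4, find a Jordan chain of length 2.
v_1 = [[2, 0, 2, 1]]^T, v_2 = [[1, 0, 0, 1]]^T

We seek v_1 ∈ ker((A + 4I)^2) \ ker(A + 4I), then set v_{i+1} = (A + 4I) v_i.

One such chain is v_1 = [[2, 0, 2, 1]]^T, v_2 = [[1, 0, 0, 1]]^T. Check: (A + 4I) v_2 = [[0, 0, 0, 0]]^T = 0.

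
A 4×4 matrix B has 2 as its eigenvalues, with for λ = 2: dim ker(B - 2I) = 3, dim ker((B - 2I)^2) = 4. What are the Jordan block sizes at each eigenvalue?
Jordan blocks: (2, 2), (2, 1), (2, 1)

λ = 2: successive nullity increments [3, 1] count blocks of size ≥ k; block sizes are [2, 1, 1].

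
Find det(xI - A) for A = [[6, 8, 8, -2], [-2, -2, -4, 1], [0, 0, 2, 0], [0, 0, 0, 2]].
xI - A = [[x - 6, -8, -8, 2], [2, x + 2, 4, -1], [0, 0, x - 2, 0], [0, 0, 0, x - 2]].

Expanding det(xI - A) along the first row:
det(xI - A) = + (x - 6)·det([[x + 2, 4, -1], [0, x - 2, 0], [0, 0, x - 2]]) - (-8)·det([[2, 4, -1], [0, x - 2, 0], [0, 0, x - 2]]) + (-8)·det([[2, x + 2, -1], [0, 0, 0], [0, 0, x - 2]]) - (2)·det([[2, x + 2, 4], [0, 0, x - 2], [0, 0, 0]]).

Evaluating gives χ_A(x) = x^4 - 8x^3 + 24x^2 - 32x + 16 = (x - 2)^4.

χ_A(x) = (x - 2)^4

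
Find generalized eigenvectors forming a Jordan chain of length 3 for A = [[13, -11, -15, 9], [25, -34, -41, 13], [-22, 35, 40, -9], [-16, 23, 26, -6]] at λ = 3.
v_1 = [[-2, -2, 1, 2]]^T, v_2 = [[5, 9, -7, -6]]^T, v_3 = [[2, 1, 0, -1]]^T

We seek v_1 ∈ ker((A - 3I)^3) \ ker((A - 3I)^2), then set v_{i+1} = (A - 3I) v_i.

One such chain is v_1 = [[-2, -2, 1, 2]]^T, v_2 = [[5, 9, -7, -6]]^T, v_3 = [[2, 1, 0, -1]]^T. Check: (A - 3I) v_3 = [[0, 0, 0, 0]]^T = 0.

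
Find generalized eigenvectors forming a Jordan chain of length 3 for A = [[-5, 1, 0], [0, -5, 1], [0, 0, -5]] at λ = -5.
We seek v_1 ∈ ker((A + 5I)^3) \ ker((A + 5I)^2), then set v_{i+1} = (A + 5I) v_i.

One such chain is v_1 = [[1, 0, 1]]^T, v_2 = [[0, 1, 0]]^T, v_3 = [[1, 0, 0]]^T. Check: (A + 5I) v_3 = [[0, 0, 0]]^T = 0.

v_1 = [[1, 0, 1]]^T, v_2 = [[0, 1, 0]]^T, v_3 = [[1, 0, 0]]^T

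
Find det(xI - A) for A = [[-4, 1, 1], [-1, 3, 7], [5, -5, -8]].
χ_A(x) = (x + 3)^3

xI - A = [[x + 4, -1, -1], [1, x - 3, -7], [-5, 5, x + 8]].

Expanding det(xI - A) along the first row:
det(xI - A) = + (x + 4)·det([[x - 3, -7], [5, x + 8]]) - (-1)·det([[1, -7], [-5, x + 8]]) + (-1)·det([[1, x - 3], [-5, 5]]).

Evaluating gives χ_A(x) = x^3 + 9x^2 + 27x + 27 = (x + 3)^3.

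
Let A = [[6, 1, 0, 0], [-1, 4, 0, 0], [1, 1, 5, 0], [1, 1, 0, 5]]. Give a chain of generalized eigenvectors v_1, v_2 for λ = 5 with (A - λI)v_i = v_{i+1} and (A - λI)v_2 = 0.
We seek v_1 ∈ ker((A - 5I)^2) \ ker(A - 5I), then set v_{i+1} = (A - 5I) v_i.

One such chain is v_1 = [[0, 1, 1, -1]]^T, v_2 = [[1, -1, 1, 1]]^T. Check: (A - 5I) v_2 = [[0, 0, 0, 0]]^T = 0.

v_1 = [[0, 1, 1, -1]]^T, v_2 = [[1, -1, 1, 1]]^T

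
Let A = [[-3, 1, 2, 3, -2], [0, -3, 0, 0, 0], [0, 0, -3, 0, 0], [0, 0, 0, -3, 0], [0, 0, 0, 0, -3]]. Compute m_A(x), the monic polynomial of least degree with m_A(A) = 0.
The characteristic polynomial factors as (x + 3)^5. The minimal polynomial is ∏(x - λ)^{k_λ} where k_λ is the size of the largest Jordan block at λ.

For λ = -3: rank(A + 3I) = 1, and the largest Jordan block has size 2 (the smallest k with rank((A + 3I)^k) = rank((A + 3I)^(k+1))).

So m_A(x) = (x + 3)^2.

m_A(x) = (x + 3)^2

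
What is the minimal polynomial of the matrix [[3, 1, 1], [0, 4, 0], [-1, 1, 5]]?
m_A(x) = (x - 4)^2

The characteristic polynomial factors as (x - 4)^3. The minimal polynomial is ∏(x - λ)^{k_λ} where k_λ is the size of the largest Jordan block at λ.

For λ = 4: rank(A - 4I) = 1, and the largest Jordan block has size 2 (the smallest k with rank((A - 4I)^k) = rank((A - 4I)^(k+1))).

So m_A(x) = (x - 4)^2.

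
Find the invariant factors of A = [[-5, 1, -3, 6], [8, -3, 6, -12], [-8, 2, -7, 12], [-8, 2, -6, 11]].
The Jordan structure of A has elementary divisors (x + 1)^2, (x + 1), (x + 1). Arranging the block sizes at each eigenvalue in decreasing order and taking row products gives the invariant factors.

Invariant factors (smallest first, each dividing the next): x + 1, x + 1, (x + 1)^2.

Check: the last factor (x + 1)^2 is the minimal polynomial, and the product (x + 1)^4 is the characteristic polynomial.

x + 1, x + 1, (x + 1)^2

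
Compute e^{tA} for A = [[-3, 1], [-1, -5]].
A has Jordan form J = [[-4, 1], [0, -4]] with A = PJP^{-1}, so e^{tA} = P e^{tJ} P^{-1}.

For a Jordan block J_k(λ), e^{tJ_k(λ)} = e^{λt} · (I + tN + t^2 N^2/2! + ... + t^{k-1} N^{k-1}/(k-1)!) where N is the nilpotent superdiagonal part.

Assembling the blocks and conjugating back gives the entries of e^{tA} as shown above.

e^{tA} = [[(t + 1)*e^{-4*t}, t*e^{-4*t}], [-t*e^{-4*t}, (1 - t)*e^{-4*t}]]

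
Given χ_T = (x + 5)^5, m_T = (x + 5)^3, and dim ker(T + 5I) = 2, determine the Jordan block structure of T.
Jordan blocks: (-5, 3), (-5, 2)

λ = -5: algebraic multiplicity 5 (exponent in χ_T), largest block size 3 (exponent in m_T), 2 blocks (geometric multiplicity). These force block sizes [3, 2].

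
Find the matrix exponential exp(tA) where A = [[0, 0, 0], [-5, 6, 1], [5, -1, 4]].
A has Jordan form J = [[0, 0, 0], [0, 5, 1], [0, 0, 5]] with A = PJP^{-1}, so e^{tA} = P e^{tJ} P^{-1}.

For a Jordan block J_k(λ), e^{tJ_k(λ)} = e^{λt} · (I + tN + t^2 N^2/2! + ... + t^{k-1} N^{k-1}/(k-1)!) where N is the nilpotent superdiagonal part.

Assembling the blocks and conjugating back gives the entries of e^{tA} as shown above.

e^{tA} = [[1, 0, 0], [1 - e^{5*t}, (t + 1)*e^{5*t}, t*e^{5*t}], [e^{5*t} - 1, -t*e^{5*t}, (1 - t)*e^{5*t}]]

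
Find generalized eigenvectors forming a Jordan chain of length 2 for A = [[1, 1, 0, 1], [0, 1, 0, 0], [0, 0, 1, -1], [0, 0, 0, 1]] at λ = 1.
We seek v_1 ∈ ker((A - I)^2) \ ker(A - I), then set v_{i+1} = (A - I) v_i.

One such chain is v_1 = [[1, 1, 1, 0]]^T, v_2 = [[1, 0, 0, 0]]^T. Check: (A - I) v_2 = [[0, 0, 0, 0]]^T = 0.

v_1 = [[1, 1, 1, 0]]^T, v_2 = [[1, 0, 0, 0]]^T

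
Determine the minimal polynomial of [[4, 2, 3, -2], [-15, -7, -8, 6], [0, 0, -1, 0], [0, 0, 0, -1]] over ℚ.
m_A(x) = (x + 1)^2(x + 2)

The characteristic polynomial factors as (x + 1)^3(x + 2). The minimal polynomial is ∏(x - λ)^{k_λ} where k_λ is the size of the largest Jordan block at λ.

For λ = -2: rank(A + 2I) = 3, and the largest Jordan block has size 1 (the smallest k with rank((A + 2I)^k) = rank((A + 2I)^(k+1))).
For λ = -1: rank(A + I) = 2, and the largest Jordan block has size 2 (the smallest k with rank((A + I)^k) = rank((A + I)^(k+1))).

So m_A(x) = (x + 1)^2(x + 2).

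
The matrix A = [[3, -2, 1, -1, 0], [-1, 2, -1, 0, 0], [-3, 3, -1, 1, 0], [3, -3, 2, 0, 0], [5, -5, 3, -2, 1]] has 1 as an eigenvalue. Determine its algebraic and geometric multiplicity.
The characteristic polynomial is (x - 1)^5, so the factor x - 1 appears with exponent 5: the algebraic multiplicity is 5.

rank(A - I) = 2, so the eigenspace has dimension 5 - 2 = 3: the geometric multiplicity is 3.

Since 3 < 5, A is not diagonalizable.

algebraic multiplicity 5, geometric multiplicity 3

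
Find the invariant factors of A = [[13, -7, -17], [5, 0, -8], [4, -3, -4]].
The Jordan structure of A has elementary divisors (x - 3)^3. Arranging the block sizes at each eigenvalue in decreasing order and taking row products gives the invariant factors.

Invariant factors (smallest first, each dividing the next): (x - 3)^3.

Check: the last factor (x - 3)^3 is the minimal polynomial, and the product (x - 3)^3 is the characteristic polynomial.

(x - 3)^3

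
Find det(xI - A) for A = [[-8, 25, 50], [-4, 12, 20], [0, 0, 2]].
xI - A = [[x + 8, -25, -50], [4, x - 12, -20], [0, 0, x - 2]].

Expanding det(xI - A) along the first row:
det(xI - A) = + (x + 8)·det([[x - 12, -20], [0, x - 2]]) - (-25)·det([[4, -20], [0, x - 2]]) + (-50)·det([[4, x - 12], [0, 0]]).

Evaluating gives χ_A(x) = x^3 - 6x^2 + 12x - 8 = (x - 2)^3.

χ_A(x) = (x - 2)^3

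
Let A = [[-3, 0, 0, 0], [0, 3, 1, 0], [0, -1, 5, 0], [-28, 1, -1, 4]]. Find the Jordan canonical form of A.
The characteristic polynomial is det(xI - A) = (x - 4)^3(x + 3), so the eigenvalues are -3 (algebraic multiplicity 1), 4 (algebraic multiplicity 3).

For λ = -3: algebraic multiplicity 1 gives one 1×1 block.

For λ = 4: rank(A - 4I) = 2, rank((A - 4I)^2) = 1. The eigenspace has dimension 4 - 2 = 2, so there are 2 Jordan blocks; the rank sequence gives block sizes [2, 1].

Assembling the blocks gives the Jordan form J above.

J = [[-3, 0, 0, 0], [0, 4, 1, 0], [0, 0, 4, 0], [0, 0, 0, 4]]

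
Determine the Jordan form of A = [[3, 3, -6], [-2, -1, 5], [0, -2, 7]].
J = [[3, 1, 0], [0, 3, 1], [0, 0, 3]]

The characteristic polynomial is det(xI - A) = (x - 3)^3, so the eigenvalues are 3 (algebraic multiplicity 3).

For λ = 3: rank(A - 3I) = 2, rank((A - 3I)^2) = 1, rank((A - 3I)^3) = 0. The eigenspace has dimension 3 - 2 = 1, so there is 1 Jordan block; the rank sequence gives block sizes [3].

Assembling the blocks gives the Jordan form J above.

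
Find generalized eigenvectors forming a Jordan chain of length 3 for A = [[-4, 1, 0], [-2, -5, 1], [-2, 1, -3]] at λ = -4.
v_1 = [[-2, 0, -3]]^T, v_2 = [[0, 1, 1]]^T, v_3 = [[1, 0, 2]]^T

We seek v_1 ∈ ker((A + 4I)^3) \ ker((A + 4I)^2), then set v_{i+1} = (A + 4I) v_i.

One such chain is v_1 = [[-2, 0, -3]]^T, v_2 = [[0, 1, 1]]^T, v_3 = [[1, 0, 2]]^T. Check: (A + 4I) v_3 = [[0, 0, 0]]^T = 0.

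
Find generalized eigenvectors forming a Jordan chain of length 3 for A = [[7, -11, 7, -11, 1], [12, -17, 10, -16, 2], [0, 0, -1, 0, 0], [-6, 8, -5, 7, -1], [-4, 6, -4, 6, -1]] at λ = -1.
We seek v_1 ∈ ker((A + I)^3) \ ker((A + I)^2), then set v_{i+1} = (A + I) v_i.

One such chain is v_1 = [[0, 0, 1, 0, 0]]^T, v_2 = [[7, 10, 0, -5, -4]]^T, v_3 = [[-3, -4, 0, 2, 2]]^T. Check: (A + I) v_3 = [[0, 0, 0, 0, 0]]^T = 0.

v_1 = [[0, 0, 1, 0, 0]]^T, v_2 = [[7, 10, 0, -5, -4]]^T, v_3 = [[-3, -4, 0, 2, 2]]^T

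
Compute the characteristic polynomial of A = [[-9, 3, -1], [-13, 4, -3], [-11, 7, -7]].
χ_A(x) = (x + 4)^3

xI - A = [[x + 9, -3, 1], [13, x - 4, 3], [11, -7, x + 7]].

Expanding det(xI - A) along the first row:
det(xI - A) = + (x + 9)·det([[x - 4, 3], [-7, x + 7]]) - (-3)·det([[13, 3], [11, x + 7]]) + (1)·det([[13, x - 4], [11, -7]]).

Evaluating gives χ_A(x) = x^3 + 12x^2 + 48x + 64 = (x + 4)^3.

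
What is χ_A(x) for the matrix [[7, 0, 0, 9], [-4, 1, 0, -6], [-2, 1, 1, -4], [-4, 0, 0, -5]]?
χ_A(x) = (x - 1)^4

xI - A = [[x - 7, 0, 0, -9], [4, x - 1, 0, 6], [2, -1, x - 1, 4], [4, 0, 0, x + 5]].

Expanding det(xI - A) along the first row:
det(xI - A) = + (x - 7)·det([[x - 1, 0, 6], [-1, x - 1, 4], [0, 0, x + 5]]) - (0)·det([[4, 0, 6], [2, x - 1, 4], [4, 0, x + 5]]) + (0)·det([[4, x - 1, 6], [2, -1, 4], [4, 0, x + 5]]) - (-9)·det([[4, x - 1, 0], [2, -1, x - 1], [4, 0, 0]]).

Evaluating gives χ_A(x) = x^4 - 4x^3 + 6x^2 - 4x + 1 = (x - 1)^4.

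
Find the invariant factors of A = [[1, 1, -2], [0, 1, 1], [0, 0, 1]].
(x - 1)^3

The Jordan structure of A has elementary divisors (x - 1)^3. Arranging the block sizes at each eigenvalue in decreasing order and taking row products gives the invariant factors.

Invariant factors (smallest first, each dividing the next): (x - 1)^3.

Check: the last factor (x - 1)^3 is the minimal polynomial, and the product (x - 1)^3 is the characteristic polynomial.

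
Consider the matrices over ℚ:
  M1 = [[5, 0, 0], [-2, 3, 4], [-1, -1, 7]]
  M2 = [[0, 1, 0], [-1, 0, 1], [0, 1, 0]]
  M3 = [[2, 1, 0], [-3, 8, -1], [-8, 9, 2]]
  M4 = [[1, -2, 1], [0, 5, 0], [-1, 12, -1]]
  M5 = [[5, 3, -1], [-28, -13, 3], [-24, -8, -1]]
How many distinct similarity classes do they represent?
Characteristic polynomials: χ_{M1} = (x - 5)^3, χ_{M2} = x^3, χ_{M3} = (x - 4)^3, χ_{M4} = x^2(x - 5), χ_{M5} = (x + 3)^3.

{M1}: invariant factors x - 5, (x - 5)^2.

{M2}: invariant factors x^3.

{M3}: invariant factors (x - 4)^3.

{M4}: invariant factors x^2(x - 5).

{M5}: invariant factors (x + 3)^3.

Matrices are similar if and only if their invariant-factor lists agree; the partition into similarity classes is {M1}, {M2}, {M3}, {M4}, {M5}.

5 classes: {M1}, {M2}, {M3}, {M4}, {M5}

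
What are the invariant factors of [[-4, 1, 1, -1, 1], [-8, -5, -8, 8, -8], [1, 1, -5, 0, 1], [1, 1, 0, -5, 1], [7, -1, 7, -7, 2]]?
(x + 5)^2, (x - 3)(x + 5)^2

The Jordan structure of A has elementary divisors (x + 5)^2, (x + 5)^2, (x - 3). Arranging the block sizes at each eigenvalue in decreasing order and taking row products gives the invariant factors.

Invariant factors (smallest first, each dividing the next): (x + 5)^2, (x - 3)(x + 5)^2.

Check: the last factor (x - 3)(x + 5)^2 is the minimal polynomial, and the product (x - 3)(x + 5)^4 is the characteristic polynomial.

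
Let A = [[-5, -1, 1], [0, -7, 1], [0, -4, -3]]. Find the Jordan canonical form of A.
The characteristic polynomial is det(xI - A) = (x + 5)^3, so the eigenvalues are -5 (algebraic multiplicity 3).

For λ = -5: rank(A + 5I) = 2, rank((A + 5I)^2) = 1, rank((A + 5I)^3) = 0. The eigenspace has dimension 3 - 2 = 1, so there is 1 Jordan block; the rank sequence gives block sizes [3].

Assembling the blocks gives the Jordan form J above.

J = [[-5, 1, 0], [0, -5, 1], [0, 0, -5]]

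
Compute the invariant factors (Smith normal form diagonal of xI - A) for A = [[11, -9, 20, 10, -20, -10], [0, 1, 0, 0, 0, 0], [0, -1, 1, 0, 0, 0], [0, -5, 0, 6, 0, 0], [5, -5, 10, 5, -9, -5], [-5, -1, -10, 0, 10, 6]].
x - 1, (x - 6)(x - 1), (x - 6)(x - 1)^2

The Jordan structure of A has elementary divisors (x - 1)^2, (x - 1), (x - 1), (x - 6), (x - 6). Arranging the block sizes at each eigenvalue in decreasing order and taking row products gives the invariant factors.

Invariant factors (smallest first, each dividing the next): x - 1, (x - 6)(x - 1), (x - 6)(x - 1)^2.

Check: the last factor (x - 6)(x - 1)^2 is the minimal polynomial, and the product (x - 6)^2(x - 1)^4 is the characteristic polynomial.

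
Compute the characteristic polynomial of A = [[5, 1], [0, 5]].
xI - A = [[x - 5, -1], [0, x - 5]].

Expanding det(xI - A) along the first row:
det(xI - A) = + (x - 5)·det([[x - 5]]) - (-1)·det([[0]]).

Evaluating gives χ_A(x) = x^2 - 10x + 25 = (x - 5)^2.

χ_A(x) = (x - 5)^2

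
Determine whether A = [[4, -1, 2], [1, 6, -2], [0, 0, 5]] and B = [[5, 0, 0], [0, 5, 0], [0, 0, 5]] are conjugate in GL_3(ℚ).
No.

Both have characteristic polynomial (x - 5)^3, but the minimal polynomial of A is (x - 5)^2 while the minimal polynomial of B is x - 5. The minimal polynomial is a similarity invariant, so A and B are not similar.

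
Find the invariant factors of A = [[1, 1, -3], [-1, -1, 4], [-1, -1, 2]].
x(x - 1)^2

The Jordan structure of A has elementary divisors x, (x - 1)^2. Arranging the block sizes at each eigenvalue in decreasing order and taking row products gives the invariant factors.

Invariant factors (smallest first, each dividing the next): x(x - 1)^2.

Check: the last factor x(x - 1)^2 is the minimal polynomial, and the product x(x - 1)^2 is the characteristic polynomial.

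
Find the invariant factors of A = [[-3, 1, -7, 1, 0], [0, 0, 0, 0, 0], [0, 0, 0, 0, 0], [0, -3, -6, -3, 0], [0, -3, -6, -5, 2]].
x, x(x - 2)(x + 3)^2

The Jordan structure of A has elementary divisors (x + 3)^2, x, x, (x - 2). Arranging the block sizes at each eigenvalue in decreasing order and taking row products gives the invariant factors.

Invariant factors (smallest first, each dividing the next): x, x(x - 2)(x + 3)^2.

Check: the last factor x(x - 2)(x + 3)^2 is the minimal polynomial, and the product x^2(x - 2)(x + 3)^2 is the characteristic polynomial.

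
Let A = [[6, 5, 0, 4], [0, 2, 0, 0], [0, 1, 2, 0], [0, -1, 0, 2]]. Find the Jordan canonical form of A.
The characteristic polynomial is det(xI - A) = (x - 6)(x - 2)^3, so the eigenvalues are 2 (algebraic multiplicity 3), 6 (algebraic multiplicity 1).

For λ = 2: rank(A - 2I) = 2, rank((A - 2I)^2) = 1. The eigenspace has dimension 4 - 2 = 2, so there are 2 Jordan blocks; the rank sequence gives block sizes [2, 1].

For λ = 6: algebraic multiplicity 1 gives one 1×1 block.

Assembling the blocks gives the Jordan form J above.

J = [[2, 1, 0, 0], [0, 2, 0, 0], [0, 0, 2, 0], [0, 0, 0, 6]]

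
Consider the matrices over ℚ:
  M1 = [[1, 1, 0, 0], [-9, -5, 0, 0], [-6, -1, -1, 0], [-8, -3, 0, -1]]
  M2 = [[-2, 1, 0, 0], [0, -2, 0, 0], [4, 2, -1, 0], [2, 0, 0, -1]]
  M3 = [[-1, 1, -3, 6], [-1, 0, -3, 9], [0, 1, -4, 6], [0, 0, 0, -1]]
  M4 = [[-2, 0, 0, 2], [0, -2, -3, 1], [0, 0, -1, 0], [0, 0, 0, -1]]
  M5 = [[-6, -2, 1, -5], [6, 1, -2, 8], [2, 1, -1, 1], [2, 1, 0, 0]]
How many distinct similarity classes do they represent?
2 classes: {M1, M2, M3}, {M4, M5}

Characteristic polynomials: χ_{M1} = (x + 1)^2(x + 2)^2, χ_{M2} = (x + 1)^2(x + 2)^2, χ_{M3} = (x + 1)^2(x + 2)^2, χ_{M4} = (x + 1)^2(x + 2)^2, χ_{M5} = (x + 1)^2(x + 2)^2.

{M1, M2, M3}: invariant factors x + 1, (x + 1)(x + 2)^2.

{M4, M5}: invariant factors (x + 1)(x + 2), (x + 1)(x + 2).

Matrices are similar if and only if their invariant-factor lists agree; the partition into similarity classes is {M1, M2, M3}, {M4, M5}.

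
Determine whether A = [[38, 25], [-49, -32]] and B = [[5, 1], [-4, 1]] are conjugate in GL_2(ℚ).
Yes.

Two matrices over a field are similar if and only if they have the same invariant factors.

Both A and B have characteristic polynomial (x - 3)^2 and minimal polynomial (x - 3)^2. Computing further, both have invariant factors (x - 3)^2. Hence A and B are similar.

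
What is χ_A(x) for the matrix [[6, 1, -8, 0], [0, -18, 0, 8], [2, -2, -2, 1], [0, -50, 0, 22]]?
χ_A(x) = (x - 2)^4

xI - A = [[x - 6, -1, 8, 0], [0, x + 18, 0, -8], [-2, 2, x + 2, -1], [0, 50, 0, x - 22]].

Expanding det(xI - A) along the first row:
det(xI - A) = + (x - 6)·det([[x + 18, 0, -8], [2, x + 2, -1], [50, 0, x - 22]]) - (-1)·det([[0, 0, -8], [-2, x + 2, -1], [0, 0, x - 22]]) + (8)·det([[0, x + 18, -8], [-2, 2, -1], [0, 50, x - 22]]) - (0)·det([[0, x + 18, 0], [-2, 2, x + 2], [0, 50, 0]]).

Evaluating gives χ_A(x) = x^4 - 8x^3 + 24x^2 - 32x + 16 = (x - 2)^4.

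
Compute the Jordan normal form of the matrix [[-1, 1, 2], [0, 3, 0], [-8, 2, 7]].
J = [[3, 1, 0], [0, 3, 0], [0, 0, 3]]

The characteristic polynomial is det(xI - A) = (x - 3)^3, so the eigenvalues are 3 (algebraic multiplicity 3).

For λ = 3: rank(A - 3I) = 1, rank((A - 3I)^2) = 0. The eigenspace has dimension 3 - 1 = 2, so there are 2 Jordan blocks; the rank sequence gives block sizes [2, 1].

Assembling the blocks gives the Jordan form J above.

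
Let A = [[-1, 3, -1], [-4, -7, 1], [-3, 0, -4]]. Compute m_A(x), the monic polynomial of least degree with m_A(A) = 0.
The characteristic polynomial factors as (x + 4)^3. The minimal polynomial is ∏(x - λ)^{k_λ} where k_λ is the size of the largest Jordan block at λ.

For λ = -4: rank(A + 4I) = 2, and the largest Jordan block has size 3 (the smallest k with rank((A + 4I)^k) = rank((A + 4I)^(k+1))).

So m_A(x) = (x + 4)^3.

m_A(x) = (x + 4)^3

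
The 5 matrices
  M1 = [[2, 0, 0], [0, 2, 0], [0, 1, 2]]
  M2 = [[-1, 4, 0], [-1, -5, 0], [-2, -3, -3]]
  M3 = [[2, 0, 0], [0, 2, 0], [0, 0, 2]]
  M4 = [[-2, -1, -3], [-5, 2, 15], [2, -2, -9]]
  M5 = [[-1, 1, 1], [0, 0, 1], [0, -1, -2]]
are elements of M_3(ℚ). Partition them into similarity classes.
5 classes: {M1}, {M2}, {M3}, {M4}, {M5}

Characteristic polynomials: χ_{M1} = (x - 2)^3, χ_{M2} = (x + 3)^3, χ_{M3} = (x - 2)^3, χ_{M4} = (x + 3)^3, χ_{M5} = (x + 1)^3.

{M1}: invariant factors x - 2, (x - 2)^2.

{M2}: invariant factors (x + 3)^3.

{M3}: invariant factors x - 2, x - 2, x - 2.

{M4}: invariant factors x + 3, (x + 3)^2.

{M5}: invariant factors x + 1, (x + 1)^2.

Matrices are similar if and only if their invariant-factor lists agree; the partition into similarity classes is {M1}, {M2}, {M3}, {M4}, {M5}.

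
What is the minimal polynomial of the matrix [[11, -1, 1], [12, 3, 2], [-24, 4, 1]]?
m_A(x) = (x - 5)^2

The characteristic polynomial factors as (x - 5)^3. The minimal polynomial is ∏(x - λ)^{k_λ} where k_λ is the size of the largest Jordan block at λ.

For λ = 5: rank(A - 5I) = 1, and the largest Jordan block has size 2 (the smallest k with rank((A - 5I)^k) = rank((A - 5I)^(k+1))).

So m_A(x) = (x - 5)^2.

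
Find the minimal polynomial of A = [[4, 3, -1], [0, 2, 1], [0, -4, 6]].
The characteristic polynomial factors as (x - 4)^3. The minimal polynomial is ∏(x - λ)^{k_λ} where k_λ is the size of the largest Jordan block at λ.

For λ = 4: rank(A - 4I) = 2, and the largest Jordan block has size 3 (the smallest k with rank((A - 4I)^k) = rank((A - 4I)^(k+1))).

So m_A(x) = (x - 4)^3.

m_A(x) = (x - 4)^3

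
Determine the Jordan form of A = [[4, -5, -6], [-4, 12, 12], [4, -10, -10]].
J = [[2, 1, 0], [0, 2, 0], [0, 0, 2]]

The characteristic polynomial is det(xI - A) = (x - 2)^3, so the eigenvalues are 2 (algebraic multiplicity 3).

For λ = 2: rank(A - 2I) = 1, rank((A - 2I)^2) = 0. The eigenspace has dimension 3 - 1 = 2, so there are 2 Jordan blocks; the rank sequence gives block sizes [2, 1].

Assembling the blocks gives the Jordan form J above.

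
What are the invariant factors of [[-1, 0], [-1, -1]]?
(x + 1)^2

The Jordan structure of A has elementary divisors (x + 1)^2. Arranging the block sizes at each eigenvalue in decreasing order and taking row products gives the invariant factors.

Invariant factors (smallest first, each dividing the next): (x + 1)^2.

Check: the last factor (x + 1)^2 is the minimal polynomial, and the product (x + 1)^2 is the characteristic polynomial.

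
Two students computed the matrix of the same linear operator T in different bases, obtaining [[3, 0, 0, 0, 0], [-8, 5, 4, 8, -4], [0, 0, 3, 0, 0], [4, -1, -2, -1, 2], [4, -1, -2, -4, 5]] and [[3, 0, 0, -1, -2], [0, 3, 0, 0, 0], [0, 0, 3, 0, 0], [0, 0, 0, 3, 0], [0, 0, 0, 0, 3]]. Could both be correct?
Yes.

Two matrices over a field are similar if and only if they have the same invariant factors.

Both A and B have characteristic polynomial (x - 3)^5 and minimal polynomial (x - 3)^2. Computing further, both have invariant factors x - 3, x - 3, x - 3, (x - 3)^2. Hence A and B are similar.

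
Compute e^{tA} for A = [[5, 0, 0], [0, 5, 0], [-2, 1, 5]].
A has Jordan form J = [[5, 1, 0], [0, 5, 0], [0, 0, 5]] with A = PJP^{-1}, so e^{tA} = P e^{tJ} P^{-1}.

For a Jordan block J_k(λ), e^{tJ_k(λ)} = e^{λt} · (I + tN + t^2 N^2/2! + ... + t^{k-1} N^{k-1}/(k-1)!) where N is the nilpotent superdiagonal part.

Assembling the blocks and conjugating back gives the entries of e^{tA} as shown above.

e^{tA} = [[e^{5*t}, 0, 0], [0, e^{5*t}, 0], [-2*t*e^{5*t}, t*e^{5*t}, e^{5*t}]]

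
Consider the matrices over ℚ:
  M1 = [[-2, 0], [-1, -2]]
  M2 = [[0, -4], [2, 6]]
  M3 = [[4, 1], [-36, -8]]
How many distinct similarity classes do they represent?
2 classes: {M1, M3}, {M2}

Characteristic polynomials: χ_{M1} = (x + 2)^2, χ_{M2} = (x - 4)(x - 2), χ_{M3} = (x + 2)^2.

{M1, M3}: invariant factors (x + 2)^2.

{M2}: invariant factors (x - 4)(x - 2).

Matrices are similar if and only if their invariant-factor lists agree; the partition into similarity classes is {M1, M3}, {M2}.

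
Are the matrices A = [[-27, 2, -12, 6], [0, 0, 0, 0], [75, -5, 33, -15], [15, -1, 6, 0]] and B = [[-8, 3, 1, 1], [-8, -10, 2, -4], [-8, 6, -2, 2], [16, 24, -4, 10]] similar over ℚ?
trace(A) = 6 but trace(B) = -10. The trace is a similarity invariant, so A and B are not similar.

No.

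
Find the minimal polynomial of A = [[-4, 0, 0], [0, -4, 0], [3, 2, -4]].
m_A(x) = (x + 4)^2

The characteristic polynomial factors as (x + 4)^3. The minimal polynomial is ∏(x - λ)^{k_λ} where k_λ is the size of the largest Jordan block at λ.

For λ = -4: rank(A + 4I) = 1, and the largest Jordan block has size 2 (the smallest k with rank((A + 4I)^k) = rank((A + 4I)^(k+1))).

So m_A(x) = (x + 4)^2.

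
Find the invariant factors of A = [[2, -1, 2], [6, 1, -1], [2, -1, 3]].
The Jordan structure of A has elementary divisors (x - 2)^3. Arranging the block sizes at each eigenvalue in decreasing order and taking row products gives the invariant factors.

Invariant factors (smallest first, each dividing the next): (x - 2)^3.

Check: the last factor (x - 2)^3 is the minimal polynomial, and the product (x - 2)^3 is the characteristic polynomial.

(x - 2)^3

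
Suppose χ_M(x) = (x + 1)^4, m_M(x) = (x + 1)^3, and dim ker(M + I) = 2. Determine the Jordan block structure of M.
λ = -1: algebraic multiplicity 4 (exponent in χ_M), largest block size 3 (exponent in m_M), 2 blocks (geometric multiplicity). These force block sizes [3, 1].

Jordan blocks: (-1, 3), (-1, 1)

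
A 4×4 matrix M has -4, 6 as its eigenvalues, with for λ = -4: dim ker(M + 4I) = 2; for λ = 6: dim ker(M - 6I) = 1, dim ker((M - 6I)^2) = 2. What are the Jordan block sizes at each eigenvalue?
Jordan blocks: (-4, 1), (-4, 1), (6, 2)

λ = -4: successive nullity increments [2] count blocks of size ≥ k; block sizes are [1, 1].
λ = 6: successive nullity increments [1, 1] count blocks of size ≥ k; block sizes are [2].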